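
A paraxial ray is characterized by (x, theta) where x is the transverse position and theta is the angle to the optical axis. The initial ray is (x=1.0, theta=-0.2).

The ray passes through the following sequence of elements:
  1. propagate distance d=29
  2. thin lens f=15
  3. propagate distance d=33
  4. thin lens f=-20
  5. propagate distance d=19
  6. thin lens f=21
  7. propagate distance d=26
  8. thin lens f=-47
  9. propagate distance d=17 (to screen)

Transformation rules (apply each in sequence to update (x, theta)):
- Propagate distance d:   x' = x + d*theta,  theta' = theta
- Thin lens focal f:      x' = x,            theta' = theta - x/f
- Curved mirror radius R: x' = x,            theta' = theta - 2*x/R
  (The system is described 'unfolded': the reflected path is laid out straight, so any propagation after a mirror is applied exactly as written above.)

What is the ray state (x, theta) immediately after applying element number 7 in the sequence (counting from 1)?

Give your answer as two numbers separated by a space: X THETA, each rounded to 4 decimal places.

Answer: 1.8751 0.0474

Derivation:
Initial: x=1.0000 theta=-0.2000
After 1 (propagate distance d=29): x=-4.8000 theta=-0.2000
After 2 (thin lens f=15): x=-4.8000 theta=0.1200
After 3 (propagate distance d=33): x=-0.8400 theta=0.1200
After 4 (thin lens f=-20): x=-0.8400 theta=0.0780
After 5 (propagate distance d=19): x=0.6420 theta=0.0780
After 6 (thin lens f=21): x=0.6420 theta=83/1750 (≈0.0474)
After 7 (propagate distance d=26): x=6563/3500 (≈1.8751) theta=83/1750 (≈0.0474)
Rounded to 4 decimal places: x = 1.8751, theta = 0.0474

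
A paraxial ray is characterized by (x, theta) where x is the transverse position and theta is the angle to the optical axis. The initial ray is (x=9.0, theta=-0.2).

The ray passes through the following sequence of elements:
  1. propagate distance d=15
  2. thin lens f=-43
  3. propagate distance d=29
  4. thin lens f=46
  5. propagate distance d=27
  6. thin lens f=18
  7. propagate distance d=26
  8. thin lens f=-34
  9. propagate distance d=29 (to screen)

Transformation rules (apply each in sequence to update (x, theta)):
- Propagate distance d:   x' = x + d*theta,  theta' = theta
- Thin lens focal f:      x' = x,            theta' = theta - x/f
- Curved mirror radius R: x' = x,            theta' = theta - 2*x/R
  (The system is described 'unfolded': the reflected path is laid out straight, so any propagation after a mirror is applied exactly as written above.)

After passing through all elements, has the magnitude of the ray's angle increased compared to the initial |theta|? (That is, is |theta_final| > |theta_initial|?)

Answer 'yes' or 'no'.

Answer: yes

Derivation:
Initial: x=9.0000 theta=-0.2000
After 1 (propagate distance d=15): x=6.0000 theta=-0.2000
After 2 (thin lens f=-43): x=6.0000 theta=-13/215 (≈-0.0605)
After 3 (propagate distance d=29): x=913/215 (≈4.2465) theta=-13/215 (≈-0.0605)
After 4 (thin lens f=46): x=913/215 (≈4.2465) theta=-1511/9890 (≈-0.1528)
After 5 (propagate distance d=27): x=1201/9890 (≈0.1214) theta=-1511/9890 (≈-0.1528)
After 6 (thin lens f=18): x=1201/9890 (≈0.1214) theta=-28399/178020 (≈-0.1595)
After 7 (propagate distance d=26): x=-179189/44505 (≈-4.0263) theta=-28399/178020 (≈-0.1595)
After 8 (thin lens f=-34): x=-179189/44505 (≈-4.0263) theta=-280387/1008780 (≈-0.2779)
After 9 (propagate distance d=29 (to screen)): x=-36578521/3026340 (≈-12.0867) theta=-280387/1008780 (≈-0.2779)
|theta_initial|=0.2000 |theta_final|=280387/1008780 (≈0.2779) -> increased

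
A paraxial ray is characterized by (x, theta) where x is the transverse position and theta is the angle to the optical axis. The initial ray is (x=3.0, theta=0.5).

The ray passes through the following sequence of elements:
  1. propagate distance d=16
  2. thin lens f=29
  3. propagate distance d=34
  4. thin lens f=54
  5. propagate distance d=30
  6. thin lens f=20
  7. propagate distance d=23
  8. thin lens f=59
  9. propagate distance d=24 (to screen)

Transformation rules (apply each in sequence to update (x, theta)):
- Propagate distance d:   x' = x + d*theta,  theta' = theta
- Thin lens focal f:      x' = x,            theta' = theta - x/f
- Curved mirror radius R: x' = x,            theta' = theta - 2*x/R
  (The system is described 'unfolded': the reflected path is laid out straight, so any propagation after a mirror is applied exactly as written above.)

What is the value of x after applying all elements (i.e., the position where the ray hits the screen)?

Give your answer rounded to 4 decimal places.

Initial: x=3.0000 theta=0.5000
After 1 (propagate distance d=16): x=11.0000 theta=0.5000
After 2 (thin lens f=29): x=11.0000 theta=7/58 (≈0.1207)
After 3 (propagate distance d=34): x=438/29 (≈15.1034) theta=7/58 (≈0.1207)
After 4 (thin lens f=54): x=438/29 (≈15.1034) theta=-83/522 (≈-0.1590)
After 5 (propagate distance d=30): x=31/3 (≈10.3333) theta=-83/522 (≈-0.1590)
After 6 (thin lens f=20): x=31/3 (≈10.3333) theta=-3527/5220 (≈-0.6757)
After 7 (propagate distance d=23): x=-27181/5220 (≈-5.2071) theta=-3527/5220 (≈-0.6757)
After 8 (thin lens f=59): x=-27181/5220 (≈-5.2071) theta=-15076/25665 (≈-0.5874)
After 9 (propagate distance d=24 (to screen)): x=-5945567/307980 (≈-19.3050) theta=-15076/25665 (≈-0.5874)
Rounded to 4 decimal places: x = -19.3050

Answer: -19.3050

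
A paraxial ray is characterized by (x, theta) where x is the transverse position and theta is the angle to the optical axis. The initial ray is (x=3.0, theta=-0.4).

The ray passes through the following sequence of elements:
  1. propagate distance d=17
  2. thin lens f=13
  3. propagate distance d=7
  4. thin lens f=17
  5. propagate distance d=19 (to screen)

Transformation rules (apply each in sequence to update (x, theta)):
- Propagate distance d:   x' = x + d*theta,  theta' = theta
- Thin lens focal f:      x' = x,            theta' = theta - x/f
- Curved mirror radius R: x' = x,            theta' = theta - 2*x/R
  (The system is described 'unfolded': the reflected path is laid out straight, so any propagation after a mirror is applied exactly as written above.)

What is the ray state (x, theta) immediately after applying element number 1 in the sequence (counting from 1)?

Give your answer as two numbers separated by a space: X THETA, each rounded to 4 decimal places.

Answer: -3.8000 -0.4000

Derivation:
Initial: x=3.0000 theta=-0.4000
After 1 (propagate distance d=17): x=-3.8000 theta=-0.4000
Rounded to 4 decimal places: x = -3.8000, theta = -0.4000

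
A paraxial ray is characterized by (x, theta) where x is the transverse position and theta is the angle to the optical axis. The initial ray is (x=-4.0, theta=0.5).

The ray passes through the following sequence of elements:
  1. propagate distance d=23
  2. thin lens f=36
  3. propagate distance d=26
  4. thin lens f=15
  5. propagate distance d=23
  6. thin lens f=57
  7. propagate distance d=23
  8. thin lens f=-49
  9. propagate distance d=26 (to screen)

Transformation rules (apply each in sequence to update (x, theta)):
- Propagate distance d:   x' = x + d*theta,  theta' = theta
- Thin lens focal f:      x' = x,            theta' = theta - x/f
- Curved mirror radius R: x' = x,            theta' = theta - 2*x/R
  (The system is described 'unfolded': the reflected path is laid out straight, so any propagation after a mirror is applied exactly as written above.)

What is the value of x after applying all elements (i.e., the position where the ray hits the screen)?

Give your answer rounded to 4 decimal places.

Initial: x=-4.0000 theta=0.5000
After 1 (propagate distance d=23): x=7.5000 theta=0.5000
After 2 (thin lens f=36): x=7.5000 theta=7/24 (≈0.2917)
After 3 (propagate distance d=26): x=181/12 (≈15.0833) theta=7/24 (≈0.2917)
After 4 (thin lens f=15): x=181/12 (≈15.0833) theta=-257/360 (≈-0.7139)
After 5 (propagate distance d=23): x=-481/360 (≈-1.3361) theta=-257/360 (≈-0.7139)
After 6 (thin lens f=57): x=-481/360 (≈-1.3361) theta=-1771/2565 (≈-0.6904)
After 7 (propagate distance d=23): x=-353281/20520 (≈-17.2164) theta=-1771/2565 (≈-0.6904)
After 8 (thin lens f=-49): x=-353281/20520 (≈-17.2164) theta=-349171/335160 (≈-1.0418)
After 9 (propagate distance d=26 (to screen)): x=-44546107/1005480 (≈-44.3033) theta=-349171/335160 (≈-1.0418)
Rounded to 4 decimal places: x = -44.3033

Answer: -44.3033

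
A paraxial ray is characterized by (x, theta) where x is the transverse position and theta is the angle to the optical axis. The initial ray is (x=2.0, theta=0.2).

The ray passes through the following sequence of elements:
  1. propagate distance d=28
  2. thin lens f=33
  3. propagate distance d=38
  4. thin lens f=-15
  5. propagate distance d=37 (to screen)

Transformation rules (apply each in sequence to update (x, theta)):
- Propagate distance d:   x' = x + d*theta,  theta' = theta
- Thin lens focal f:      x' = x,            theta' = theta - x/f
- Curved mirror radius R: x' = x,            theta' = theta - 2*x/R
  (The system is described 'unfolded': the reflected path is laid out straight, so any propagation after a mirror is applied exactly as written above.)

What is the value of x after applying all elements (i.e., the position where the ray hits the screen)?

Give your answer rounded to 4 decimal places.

Answer: 21.2335

Derivation:
Initial: x=2.0000 theta=0.2000
After 1 (propagate distance d=28): x=7.6000 theta=0.2000
After 2 (thin lens f=33): x=7.6000 theta=-1/33 (≈-0.0303)
After 3 (propagate distance d=38): x=1064/165 (≈6.4485) theta=-1/33 (≈-0.0303)
After 4 (thin lens f=-15): x=1064/165 (≈6.4485) theta=989/2475 (≈0.3996)
After 5 (propagate distance d=37 (to screen)): x=52553/2475 (≈21.2335) theta=989/2475 (≈0.3996)
Rounded to 4 decimal places: x = 21.2335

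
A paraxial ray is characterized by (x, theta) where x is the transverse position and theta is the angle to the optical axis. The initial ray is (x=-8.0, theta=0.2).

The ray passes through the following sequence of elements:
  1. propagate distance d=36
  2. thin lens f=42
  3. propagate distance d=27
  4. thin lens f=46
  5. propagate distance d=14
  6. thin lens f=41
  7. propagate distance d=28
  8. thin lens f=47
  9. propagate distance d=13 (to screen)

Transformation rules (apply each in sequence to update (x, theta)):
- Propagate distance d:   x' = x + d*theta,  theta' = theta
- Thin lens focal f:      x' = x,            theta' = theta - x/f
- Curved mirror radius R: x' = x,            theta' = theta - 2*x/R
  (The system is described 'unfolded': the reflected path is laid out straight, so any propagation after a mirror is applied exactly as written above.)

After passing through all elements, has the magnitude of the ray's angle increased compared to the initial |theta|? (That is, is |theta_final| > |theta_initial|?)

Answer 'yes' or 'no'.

Answer: no

Derivation:
Initial: x=-8.0000 theta=0.2000
After 1 (propagate distance d=36): x=-0.8000 theta=0.2000
After 2 (thin lens f=42): x=-0.8000 theta=23/105 (≈0.2190)
After 3 (propagate distance d=27): x=179/35 (≈5.1143) theta=23/105 (≈0.2190)
After 4 (thin lens f=46): x=179/35 (≈5.1143) theta=521/4830 (≈0.1079)
After 5 (propagate distance d=14): x=15998/2415 (≈6.6244) theta=521/4830 (≈0.1079)
After 6 (thin lens f=41): x=15998/2415 (≈6.6244) theta=-709/13202 (≈-0.0537)
After 7 (propagate distance d=28): x=507028/99015 (≈5.1207) theta=-709/13202 (≈-0.0537)
After 8 (thin lens f=47): x=507028/99015 (≈5.1207) theta=-1513901/9307410 (≈-0.1627)
After 9 (propagate distance d=13 (to screen)): x=27979919/9307410 (≈3.0062) theta=-1513901/9307410 (≈-0.1627)
|theta_initial|=0.2000 |theta_final|=1513901/9307410 (≈0.1627) -> not increased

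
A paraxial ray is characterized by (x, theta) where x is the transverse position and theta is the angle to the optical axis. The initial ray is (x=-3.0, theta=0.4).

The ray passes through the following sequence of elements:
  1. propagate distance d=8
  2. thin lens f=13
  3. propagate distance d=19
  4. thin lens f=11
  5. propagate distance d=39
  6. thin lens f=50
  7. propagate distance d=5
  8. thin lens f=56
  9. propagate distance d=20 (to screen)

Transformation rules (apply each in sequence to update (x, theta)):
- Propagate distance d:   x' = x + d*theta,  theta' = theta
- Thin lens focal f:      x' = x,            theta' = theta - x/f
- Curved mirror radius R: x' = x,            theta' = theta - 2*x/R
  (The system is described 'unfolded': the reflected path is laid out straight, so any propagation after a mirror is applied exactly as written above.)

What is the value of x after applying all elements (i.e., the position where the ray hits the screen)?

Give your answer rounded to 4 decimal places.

Answer: -7.6496

Derivation:
Initial: x=-3.0000 theta=0.4000
After 1 (propagate distance d=8): x=0.2000 theta=0.4000
After 2 (thin lens f=13): x=0.2000 theta=5/13 (≈0.3846)
After 3 (propagate distance d=19): x=488/65 (≈7.5077) theta=5/13 (≈0.3846)
After 4 (thin lens f=11): x=488/65 (≈7.5077) theta=-213/715 (≈-0.2979)
After 5 (propagate distance d=39): x=-2939/715 (≈-4.1105) theta=-213/715 (≈-0.2979)
After 6 (thin lens f=50): x=-2939/715 (≈-4.1105) theta=-701/3250 (≈-0.2157)
After 7 (propagate distance d=5): x=-37101/7150 (≈-5.1890) theta=-701/3250 (≈-0.2157)
After 8 (thin lens f=56): x=-37101/7150 (≈-5.1890) theta=-18947/154000 (≈-0.1230)
After 9 (propagate distance d=20 (to screen)): x=-30629/4004 (≈-7.6496) theta=-18947/154000 (≈-0.1230)
Rounded to 4 decimal places: x = -7.6496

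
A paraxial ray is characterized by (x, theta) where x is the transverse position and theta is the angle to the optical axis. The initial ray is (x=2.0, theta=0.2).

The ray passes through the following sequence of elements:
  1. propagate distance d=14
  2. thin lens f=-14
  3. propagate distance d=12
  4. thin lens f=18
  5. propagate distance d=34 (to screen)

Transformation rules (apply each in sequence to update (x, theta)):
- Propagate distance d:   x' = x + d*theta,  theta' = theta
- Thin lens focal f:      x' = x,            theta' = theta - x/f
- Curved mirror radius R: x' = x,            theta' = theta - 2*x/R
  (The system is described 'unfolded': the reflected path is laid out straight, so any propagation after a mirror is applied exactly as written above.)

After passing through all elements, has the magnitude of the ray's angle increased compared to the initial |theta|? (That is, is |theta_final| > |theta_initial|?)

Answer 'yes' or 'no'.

Initial: x=2.0000 theta=0.2000
After 1 (propagate distance d=14): x=4.8000 theta=0.2000
After 2 (thin lens f=-14): x=4.8000 theta=19/35 (≈0.5429)
After 3 (propagate distance d=12): x=396/35 (≈11.3143) theta=19/35 (≈0.5429)
After 4 (thin lens f=18): x=396/35 (≈11.3143) theta=-3/35 (≈-0.0857)
After 5 (propagate distance d=34 (to screen)): x=8.4000 theta=-3/35 (≈-0.0857)
|theta_initial|=0.2000 |theta_final|=3/35 (≈0.0857) -> not increased

Answer: no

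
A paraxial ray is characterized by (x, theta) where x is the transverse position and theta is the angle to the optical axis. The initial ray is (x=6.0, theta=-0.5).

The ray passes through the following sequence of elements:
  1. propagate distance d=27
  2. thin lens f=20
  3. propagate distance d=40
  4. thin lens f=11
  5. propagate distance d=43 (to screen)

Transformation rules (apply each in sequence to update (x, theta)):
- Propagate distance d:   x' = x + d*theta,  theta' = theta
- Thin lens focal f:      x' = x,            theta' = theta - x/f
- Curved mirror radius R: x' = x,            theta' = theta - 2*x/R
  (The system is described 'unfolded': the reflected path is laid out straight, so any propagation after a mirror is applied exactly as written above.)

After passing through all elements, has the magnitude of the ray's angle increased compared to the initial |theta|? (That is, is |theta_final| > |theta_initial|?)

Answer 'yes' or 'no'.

Answer: yes

Derivation:
Initial: x=6.0000 theta=-0.5000
After 1 (propagate distance d=27): x=-7.5000 theta=-0.5000
After 2 (thin lens f=20): x=-7.5000 theta=-0.1250
After 3 (propagate distance d=40): x=-12.5000 theta=-0.1250
After 4 (thin lens f=11): x=-12.5000 theta=89/88 (≈1.0114)
After 5 (propagate distance d=43 (to screen)): x=2727/88 (≈30.9886) theta=89/88 (≈1.0114)
|theta_initial|=0.5000 |theta_final|=89/88 (≈1.0114) -> increased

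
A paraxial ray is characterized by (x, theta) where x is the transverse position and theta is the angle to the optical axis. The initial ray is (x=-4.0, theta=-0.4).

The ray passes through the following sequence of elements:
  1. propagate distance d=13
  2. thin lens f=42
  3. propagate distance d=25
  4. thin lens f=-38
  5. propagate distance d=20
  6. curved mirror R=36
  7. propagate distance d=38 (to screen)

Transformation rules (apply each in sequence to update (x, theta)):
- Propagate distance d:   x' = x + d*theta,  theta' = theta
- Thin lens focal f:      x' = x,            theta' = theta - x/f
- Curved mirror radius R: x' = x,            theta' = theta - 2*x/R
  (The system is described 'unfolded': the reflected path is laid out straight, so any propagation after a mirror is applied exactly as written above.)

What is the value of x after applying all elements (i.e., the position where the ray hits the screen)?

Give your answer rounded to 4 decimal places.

Answer: 6.6955

Derivation:
Initial: x=-4.0000 theta=-0.4000
After 1 (propagate distance d=13): x=-9.2000 theta=-0.4000
After 2 (thin lens f=42): x=-9.2000 theta=-19/105 (≈-0.1810)
After 3 (propagate distance d=25): x=-1441/105 (≈-13.7238) theta=-19/105 (≈-0.1810)
After 4 (thin lens f=-38): x=-1441/105 (≈-13.7238) theta=-103/190 (≈-0.5421)
After 5 (propagate distance d=20): x=-49009/1995 (≈-24.5659) theta=-103/190 (≈-0.5421)
After 6 (curved mirror R=36): x=-49009/1995 (≈-24.5659) theta=14771/17955 (≈0.8227)
After 7 (propagate distance d=38 (to screen)): x=120217/17955 (≈6.6955) theta=14771/17955 (≈0.8227)
Rounded to 4 decimal places: x = 6.6955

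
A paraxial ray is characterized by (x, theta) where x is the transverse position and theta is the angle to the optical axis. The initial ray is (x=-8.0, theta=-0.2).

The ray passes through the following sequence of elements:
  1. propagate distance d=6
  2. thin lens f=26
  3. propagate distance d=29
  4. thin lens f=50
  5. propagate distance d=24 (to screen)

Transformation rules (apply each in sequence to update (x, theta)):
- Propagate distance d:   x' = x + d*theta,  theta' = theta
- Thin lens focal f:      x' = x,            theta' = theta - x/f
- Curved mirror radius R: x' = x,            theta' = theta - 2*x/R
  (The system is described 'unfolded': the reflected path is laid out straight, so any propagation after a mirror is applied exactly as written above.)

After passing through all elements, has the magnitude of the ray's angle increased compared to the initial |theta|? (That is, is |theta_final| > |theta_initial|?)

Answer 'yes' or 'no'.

Initial: x=-8.0000 theta=-0.2000
After 1 (propagate distance d=6): x=-9.2000 theta=-0.2000
After 2 (thin lens f=26): x=-9.2000 theta=2/13 (≈0.1538)
After 3 (propagate distance d=29): x=-308/65 (≈-4.7385) theta=2/13 (≈0.1538)
After 4 (thin lens f=50): x=-308/65 (≈-4.7385) theta=404/1625 (≈0.2486)
After 5 (propagate distance d=24 (to screen)): x=1996/1625 (≈1.2283) theta=404/1625 (≈0.2486)
|theta_initial|=0.2000 |theta_final|=404/1625 (≈0.2486) -> increased

Answer: yes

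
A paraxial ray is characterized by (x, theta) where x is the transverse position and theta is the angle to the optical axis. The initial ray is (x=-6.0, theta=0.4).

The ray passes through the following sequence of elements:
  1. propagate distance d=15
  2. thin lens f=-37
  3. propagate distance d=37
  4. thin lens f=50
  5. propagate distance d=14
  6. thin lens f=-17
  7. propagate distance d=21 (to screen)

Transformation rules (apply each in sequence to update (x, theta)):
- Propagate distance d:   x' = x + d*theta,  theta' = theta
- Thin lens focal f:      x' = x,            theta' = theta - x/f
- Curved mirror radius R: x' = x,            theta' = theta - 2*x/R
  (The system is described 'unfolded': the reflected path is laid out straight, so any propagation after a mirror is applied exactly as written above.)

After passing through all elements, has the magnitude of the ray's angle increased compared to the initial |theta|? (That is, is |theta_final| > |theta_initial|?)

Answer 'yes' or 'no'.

Answer: yes

Derivation:
Initial: x=-6.0000 theta=0.4000
After 1 (propagate distance d=15): x=0.0000 theta=0.4000
After 2 (thin lens f=-37): x=0.0000 theta=0.4000
After 3 (propagate distance d=37): x=14.8000 theta=0.4000
After 4 (thin lens f=50): x=14.8000 theta=0.1040
After 5 (propagate distance d=14): x=16.2560 theta=0.1040
After 6 (thin lens f=-17): x=16.2560 theta=2253/2125 (≈1.0602)
After 7 (propagate distance d=21 (to screen)): x=81857/2125 (≈38.5209) theta=2253/2125 (≈1.0602)
|theta_initial|=0.4000 |theta_final|=2253/2125 (≈1.0602) -> increased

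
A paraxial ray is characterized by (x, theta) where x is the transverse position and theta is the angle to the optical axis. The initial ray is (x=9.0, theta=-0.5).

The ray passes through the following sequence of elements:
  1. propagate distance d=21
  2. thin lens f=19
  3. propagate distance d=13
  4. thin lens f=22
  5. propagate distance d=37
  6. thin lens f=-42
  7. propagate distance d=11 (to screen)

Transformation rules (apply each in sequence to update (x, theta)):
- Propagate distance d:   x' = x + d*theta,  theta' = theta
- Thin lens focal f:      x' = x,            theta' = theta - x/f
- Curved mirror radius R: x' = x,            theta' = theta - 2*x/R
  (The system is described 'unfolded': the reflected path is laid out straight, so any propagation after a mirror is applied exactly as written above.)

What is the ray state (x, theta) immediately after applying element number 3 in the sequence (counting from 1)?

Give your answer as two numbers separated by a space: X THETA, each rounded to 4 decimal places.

Initial: x=9.0000 theta=-0.5000
After 1 (propagate distance d=21): x=-1.5000 theta=-0.5000
After 2 (thin lens f=19): x=-1.5000 theta=-8/19 (≈-0.4211)
After 3 (propagate distance d=13): x=-265/38 (≈-6.9737) theta=-8/19 (≈-0.4211)
Rounded to 4 decimal places: x = -6.9737, theta = -0.4211

Answer: -6.9737 -0.4211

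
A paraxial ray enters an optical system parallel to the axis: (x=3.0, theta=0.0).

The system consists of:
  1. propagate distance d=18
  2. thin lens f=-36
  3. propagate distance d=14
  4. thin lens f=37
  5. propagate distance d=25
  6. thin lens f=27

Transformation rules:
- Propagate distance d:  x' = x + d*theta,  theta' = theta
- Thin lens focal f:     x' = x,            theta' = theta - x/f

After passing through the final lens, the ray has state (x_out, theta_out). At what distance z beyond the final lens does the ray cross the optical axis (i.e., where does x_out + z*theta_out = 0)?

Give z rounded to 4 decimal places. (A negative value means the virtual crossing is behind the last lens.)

Initial: x=3.0000 theta=0.0000
After 1 (propagate distance d=18): x=3.0000 theta=0.0000
After 2 (thin lens f=-36): x=3.0000 theta=1/12 (≈0.0833)
After 3 (propagate distance d=14): x=25/6 (≈4.1667) theta=1/12 (≈0.0833)
After 4 (thin lens f=37): x=25/6 (≈4.1667) theta=-13/444 (≈-0.0293)
After 5 (propagate distance d=25): x=1525/444 (≈3.4347) theta=-13/444 (≈-0.0293)
After 6 (thin lens f=27): x=1525/444 (≈3.4347) theta=-469/2997 (≈-0.1565)
z_focus = -x_out/theta_out = -(1525/444)/(-469/2997) = 41175/1876 ≈ 21.9483
Rounded to 4 decimal places: z = 21.9483

Answer: 21.9483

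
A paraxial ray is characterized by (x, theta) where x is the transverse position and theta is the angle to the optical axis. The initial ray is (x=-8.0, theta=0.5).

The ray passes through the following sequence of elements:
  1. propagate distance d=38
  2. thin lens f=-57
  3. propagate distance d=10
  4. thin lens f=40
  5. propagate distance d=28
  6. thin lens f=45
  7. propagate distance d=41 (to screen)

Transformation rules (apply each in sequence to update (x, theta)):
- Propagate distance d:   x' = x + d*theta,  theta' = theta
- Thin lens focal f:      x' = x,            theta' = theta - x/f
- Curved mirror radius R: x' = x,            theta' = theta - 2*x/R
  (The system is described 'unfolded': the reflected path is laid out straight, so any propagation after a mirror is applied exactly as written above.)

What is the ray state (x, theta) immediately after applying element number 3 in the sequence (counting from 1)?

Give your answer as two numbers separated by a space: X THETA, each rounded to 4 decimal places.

Initial: x=-8.0000 theta=0.5000
After 1 (propagate distance d=38): x=11.0000 theta=0.5000
After 2 (thin lens f=-57): x=11.0000 theta=79/114 (≈0.6930)
After 3 (propagate distance d=10): x=1022/57 (≈17.9298) theta=79/114 (≈0.6930)
Rounded to 4 decimal places: x = 17.9298, theta = 0.6930

Answer: 17.9298 0.6930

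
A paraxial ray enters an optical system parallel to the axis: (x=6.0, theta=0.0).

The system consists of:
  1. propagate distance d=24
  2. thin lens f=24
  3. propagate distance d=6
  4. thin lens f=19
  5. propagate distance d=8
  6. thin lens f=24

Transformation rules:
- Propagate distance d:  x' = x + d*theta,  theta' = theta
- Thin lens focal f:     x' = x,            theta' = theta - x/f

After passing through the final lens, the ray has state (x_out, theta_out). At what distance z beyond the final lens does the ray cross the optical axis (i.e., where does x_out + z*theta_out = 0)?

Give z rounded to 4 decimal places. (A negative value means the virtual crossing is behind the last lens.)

Answer: 1.1820

Derivation:
Initial: x=6.0000 theta=0.0000
After 1 (propagate distance d=24): x=6.0000 theta=0.0000
After 2 (thin lens f=24): x=6.0000 theta=-0.2500
After 3 (propagate distance d=6): x=4.5000 theta=-0.2500
After 4 (thin lens f=19): x=4.5000 theta=-37/76 (≈-0.4868)
After 5 (propagate distance d=8): x=23/38 (≈0.6053) theta=-37/76 (≈-0.4868)
After 6 (thin lens f=24): x=23/38 (≈0.6053) theta=-467/912 (≈-0.5121)
z_focus = -x_out/theta_out = -(23/38)/(-467/912) = 552/467 ≈ 1.1820
Rounded to 4 decimal places: z = 1.1820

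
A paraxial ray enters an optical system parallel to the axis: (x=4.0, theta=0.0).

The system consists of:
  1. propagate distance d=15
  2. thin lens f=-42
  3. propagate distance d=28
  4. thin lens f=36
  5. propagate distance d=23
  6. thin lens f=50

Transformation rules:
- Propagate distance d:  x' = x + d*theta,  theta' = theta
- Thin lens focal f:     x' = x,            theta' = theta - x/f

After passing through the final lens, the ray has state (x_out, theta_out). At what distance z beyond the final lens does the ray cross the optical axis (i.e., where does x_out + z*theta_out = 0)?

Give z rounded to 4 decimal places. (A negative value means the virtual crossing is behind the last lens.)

Answer: 25.2763

Derivation:
Initial: x=4.0000 theta=0.0000
After 1 (propagate distance d=15): x=4.0000 theta=0.0000
After 2 (thin lens f=-42): x=4.0000 theta=2/21 (≈0.0952)
After 3 (propagate distance d=28): x=20/3 (≈6.6667) theta=2/21 (≈0.0952)
After 4 (thin lens f=36): x=20/3 (≈6.6667) theta=-17/189 (≈-0.0899)
After 5 (propagate distance d=23): x=869/189 (≈4.5979) theta=-17/189 (≈-0.0899)
After 6 (thin lens f=50): x=869/189 (≈4.5979) theta=-191/1050 (≈-0.1819)
z_focus = -x_out/theta_out = -(869/189)/(-191/1050) = 43450/1719 ≈ 25.2763
Rounded to 4 decimal places: z = 25.2763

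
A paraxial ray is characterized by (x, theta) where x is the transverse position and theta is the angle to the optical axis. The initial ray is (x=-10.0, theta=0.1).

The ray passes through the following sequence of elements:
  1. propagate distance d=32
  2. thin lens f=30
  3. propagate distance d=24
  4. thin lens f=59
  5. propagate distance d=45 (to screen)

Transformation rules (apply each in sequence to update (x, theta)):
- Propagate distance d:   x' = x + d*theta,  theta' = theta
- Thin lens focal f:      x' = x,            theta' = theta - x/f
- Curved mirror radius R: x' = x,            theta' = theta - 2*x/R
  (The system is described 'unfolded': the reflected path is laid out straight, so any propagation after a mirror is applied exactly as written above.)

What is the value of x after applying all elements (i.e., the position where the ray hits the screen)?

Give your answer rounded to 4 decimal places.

Initial: x=-10.0000 theta=0.1000
After 1 (propagate distance d=32): x=-6.8000 theta=0.1000
After 2 (thin lens f=30): x=-6.8000 theta=49/150 (≈0.3267)
After 3 (propagate distance d=24): x=1.0400 theta=49/150 (≈0.3267)
After 4 (thin lens f=59): x=1.0400 theta=547/1770 (≈0.3090)
After 5 (propagate distance d=45 (to screen)): x=44093/2950 (≈14.9468) theta=547/1770 (≈0.3090)
Rounded to 4 decimal places: x = 14.9468

Answer: 14.9468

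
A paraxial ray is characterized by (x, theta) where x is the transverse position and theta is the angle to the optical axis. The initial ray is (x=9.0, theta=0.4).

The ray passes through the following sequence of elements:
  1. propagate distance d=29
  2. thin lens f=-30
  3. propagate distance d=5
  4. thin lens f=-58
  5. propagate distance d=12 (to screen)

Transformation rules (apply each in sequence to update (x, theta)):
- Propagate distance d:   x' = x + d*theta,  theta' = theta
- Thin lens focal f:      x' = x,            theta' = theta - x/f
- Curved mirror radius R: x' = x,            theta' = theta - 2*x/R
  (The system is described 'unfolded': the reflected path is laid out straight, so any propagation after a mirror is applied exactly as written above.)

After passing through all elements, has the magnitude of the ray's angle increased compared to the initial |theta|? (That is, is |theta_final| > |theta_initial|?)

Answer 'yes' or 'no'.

Initial: x=9.0000 theta=0.4000
After 1 (propagate distance d=29): x=20.6000 theta=0.4000
After 2 (thin lens f=-30): x=20.6000 theta=163/150 (≈1.0867)
After 3 (propagate distance d=5): x=781/30 (≈26.0333) theta=163/150 (≈1.0867)
After 4 (thin lens f=-58): x=781/30 (≈26.0333) theta=4453/2900 (≈1.5355)
After 5 (propagate distance d=12 (to screen)): x=193399/4350 (≈44.4595) theta=4453/2900 (≈1.5355)
|theta_initial|=0.4000 |theta_final|=4453/2900 (≈1.5355) -> increased

Answer: yes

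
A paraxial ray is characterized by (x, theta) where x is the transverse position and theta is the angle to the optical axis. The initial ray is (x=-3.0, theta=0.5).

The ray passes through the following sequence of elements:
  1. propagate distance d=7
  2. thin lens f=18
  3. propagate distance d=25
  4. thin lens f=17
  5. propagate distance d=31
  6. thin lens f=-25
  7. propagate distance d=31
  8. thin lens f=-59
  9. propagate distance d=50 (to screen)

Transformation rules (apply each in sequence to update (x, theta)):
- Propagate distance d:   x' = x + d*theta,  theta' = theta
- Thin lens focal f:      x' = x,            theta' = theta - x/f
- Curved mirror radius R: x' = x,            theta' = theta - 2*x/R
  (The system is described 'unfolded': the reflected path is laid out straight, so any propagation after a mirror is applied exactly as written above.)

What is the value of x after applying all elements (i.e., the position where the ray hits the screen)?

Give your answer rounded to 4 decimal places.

Initial: x=-3.0000 theta=0.5000
After 1 (propagate distance d=7): x=0.5000 theta=0.5000
After 2 (thin lens f=18): x=0.5000 theta=17/36 (≈0.4722)
After 3 (propagate distance d=25): x=443/36 (≈12.3056) theta=17/36 (≈0.4722)
After 4 (thin lens f=17): x=443/36 (≈12.3056) theta=-77/306 (≈-0.2516)
After 5 (propagate distance d=31): x=919/204 (≈4.5049) theta=-77/306 (≈-0.2516)
After 6 (thin lens f=-25): x=919/204 (≈4.5049) theta=-1093/15300 (≈-0.0714)
After 7 (propagate distance d=31): x=17521/7650 (≈2.2903) theta=-1093/15300 (≈-0.0714)
After 8 (thin lens f=-59): x=17521/7650 (≈2.2903) theta=-1963/60180 (≈-0.0326)
After 9 (propagate distance d=50 (to screen)): x=148807/225675 (≈0.6594) theta=-1963/60180 (≈-0.0326)
Rounded to 4 decimal places: x = 0.6594

Answer: 0.6594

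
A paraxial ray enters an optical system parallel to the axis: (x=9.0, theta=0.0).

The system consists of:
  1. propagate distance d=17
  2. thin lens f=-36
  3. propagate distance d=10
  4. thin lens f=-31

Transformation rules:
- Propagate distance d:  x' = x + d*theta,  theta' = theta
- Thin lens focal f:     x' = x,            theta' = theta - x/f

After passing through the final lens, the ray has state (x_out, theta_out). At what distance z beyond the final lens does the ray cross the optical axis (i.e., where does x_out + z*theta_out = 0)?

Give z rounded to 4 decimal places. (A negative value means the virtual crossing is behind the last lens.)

Answer: -18.5195

Derivation:
Initial: x=9.0000 theta=0.0000
After 1 (propagate distance d=17): x=9.0000 theta=0.0000
After 2 (thin lens f=-36): x=9.0000 theta=0.2500
After 3 (propagate distance d=10): x=11.5000 theta=0.2500
After 4 (thin lens f=-31): x=11.5000 theta=77/124 (≈0.6210)
z_focus = -x_out/theta_out = -(11.5000)/(77/124) = -1426/77 ≈ -18.5195
Rounded to 4 decimal places: z = -18.5195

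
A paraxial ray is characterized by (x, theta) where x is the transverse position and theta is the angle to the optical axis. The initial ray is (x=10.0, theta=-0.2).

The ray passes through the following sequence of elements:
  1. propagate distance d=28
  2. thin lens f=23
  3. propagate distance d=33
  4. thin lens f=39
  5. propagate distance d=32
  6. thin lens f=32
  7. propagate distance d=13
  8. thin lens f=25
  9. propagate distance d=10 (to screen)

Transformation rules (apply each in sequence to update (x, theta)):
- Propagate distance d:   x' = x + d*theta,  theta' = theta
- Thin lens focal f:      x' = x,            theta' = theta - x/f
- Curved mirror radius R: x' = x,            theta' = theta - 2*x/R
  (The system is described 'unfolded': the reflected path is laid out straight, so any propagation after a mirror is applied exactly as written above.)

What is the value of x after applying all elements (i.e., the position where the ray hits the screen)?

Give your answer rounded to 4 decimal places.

Answer: -3.6945

Derivation:
Initial: x=10.0000 theta=-0.2000
After 1 (propagate distance d=28): x=4.4000 theta=-0.2000
After 2 (thin lens f=23): x=4.4000 theta=-9/23 (≈-0.3913)
After 3 (propagate distance d=33): x=-979/115 (≈-8.5130) theta=-9/23 (≈-0.3913)
After 4 (thin lens f=39): x=-979/115 (≈-8.5130) theta=-776/4485 (≈-0.1730)
After 5 (propagate distance d=32): x=-63013/4485 (≈-14.0497) theta=-776/4485 (≈-0.1730)
After 6 (thin lens f=32): x=-63013/4485 (≈-14.0497) theta=979/3680 (≈0.2660)
After 7 (propagate distance d=13): x=-1520063/143520 (≈-10.5913) theta=979/3680 (≈0.2660)
After 8 (thin lens f=25): x=-1520063/143520 (≈-10.5913) theta=618647/897000 (≈0.6897)
After 9 (propagate distance d=10 (to screen)): x=-883713/239200 (≈-3.6945) theta=618647/897000 (≈0.6897)
Rounded to 4 decimal places: x = -3.6945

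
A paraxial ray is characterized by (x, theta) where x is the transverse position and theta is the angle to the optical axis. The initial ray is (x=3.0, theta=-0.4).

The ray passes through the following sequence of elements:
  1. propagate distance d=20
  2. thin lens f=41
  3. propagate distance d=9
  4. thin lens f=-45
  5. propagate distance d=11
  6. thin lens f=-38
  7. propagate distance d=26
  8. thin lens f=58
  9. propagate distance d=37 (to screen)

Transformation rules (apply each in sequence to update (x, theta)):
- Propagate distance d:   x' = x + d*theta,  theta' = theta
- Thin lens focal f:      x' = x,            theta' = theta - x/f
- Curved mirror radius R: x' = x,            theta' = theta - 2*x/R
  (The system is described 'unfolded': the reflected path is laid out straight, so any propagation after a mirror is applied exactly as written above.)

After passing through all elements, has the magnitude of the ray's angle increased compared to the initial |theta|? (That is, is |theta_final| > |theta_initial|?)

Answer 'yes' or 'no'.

Initial: x=3.0000 theta=-0.4000
After 1 (propagate distance d=20): x=-5.0000 theta=-0.4000
After 2 (thin lens f=41): x=-5.0000 theta=-57/205 (≈-0.2780)
After 3 (propagate distance d=9): x=-1538/205 (≈-7.5024) theta=-57/205 (≈-0.2780)
After 4 (thin lens f=-45): x=-1538/205 (≈-7.5024) theta=-4103/9225 (≈-0.4448)
After 5 (propagate distance d=11): x=-114343/9225 (≈-12.3949) theta=-4103/9225 (≈-0.4448)
After 6 (thin lens f=-38): x=-114343/9225 (≈-12.3949) theta=-270257/350550 (≈-0.7710)
After 7 (propagate distance d=26): x=-631762/19475 (≈-32.4396) theta=-270257/350550 (≈-0.7710)
After 8 (thin lens f=58): x=-631762/19475 (≈-32.4396) theta=-430319/2033190 (≈-0.2116)
After 9 (propagate distance d=37 (to screen)): x=-409388779/10165950 (≈-40.2706) theta=-430319/2033190 (≈-0.2116)
|theta_initial|=0.4000 |theta_final|=430319/2033190 (≈0.2116) -> not increased

Answer: no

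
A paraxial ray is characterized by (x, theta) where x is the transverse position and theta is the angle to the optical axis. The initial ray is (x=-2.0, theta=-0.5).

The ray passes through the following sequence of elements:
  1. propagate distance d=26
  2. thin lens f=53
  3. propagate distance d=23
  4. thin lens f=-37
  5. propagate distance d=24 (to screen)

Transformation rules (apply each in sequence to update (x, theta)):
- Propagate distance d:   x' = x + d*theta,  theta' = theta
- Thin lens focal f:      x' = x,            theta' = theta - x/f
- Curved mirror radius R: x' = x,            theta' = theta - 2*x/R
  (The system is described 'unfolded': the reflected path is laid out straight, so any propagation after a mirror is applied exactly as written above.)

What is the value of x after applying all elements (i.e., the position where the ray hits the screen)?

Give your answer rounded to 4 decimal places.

Initial: x=-2.0000 theta=-0.5000
After 1 (propagate distance d=26): x=-15.0000 theta=-0.5000
After 2 (thin lens f=53): x=-15.0000 theta=-23/106 (≈-0.2170)
After 3 (propagate distance d=23): x=-2119/106 (≈-19.9906) theta=-23/106 (≈-0.2170)
After 4 (thin lens f=-37): x=-2119/106 (≈-19.9906) theta=-1485/1961 (≈-0.7573)
After 5 (propagate distance d=24 (to screen)): x=-149683/3922 (≈-38.1650) theta=-1485/1961 (≈-0.7573)
Rounded to 4 decimal places: x = -38.1650

Answer: -38.1650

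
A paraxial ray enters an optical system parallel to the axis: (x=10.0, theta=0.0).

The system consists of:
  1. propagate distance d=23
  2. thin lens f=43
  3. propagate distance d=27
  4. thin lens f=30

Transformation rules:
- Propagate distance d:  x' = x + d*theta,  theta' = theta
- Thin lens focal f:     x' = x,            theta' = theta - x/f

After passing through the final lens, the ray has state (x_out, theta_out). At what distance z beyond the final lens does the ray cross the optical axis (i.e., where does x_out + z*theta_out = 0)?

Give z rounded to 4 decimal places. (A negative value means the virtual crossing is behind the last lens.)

Initial: x=10.0000 theta=0.0000
After 1 (propagate distance d=23): x=10.0000 theta=0.0000
After 2 (thin lens f=43): x=10.0000 theta=-10/43 (≈-0.2326)
After 3 (propagate distance d=27): x=160/43 (≈3.7209) theta=-10/43 (≈-0.2326)
After 4 (thin lens f=30): x=160/43 (≈3.7209) theta=-46/129 (≈-0.3566)
z_focus = -x_out/theta_out = -(160/43)/(-46/129) = 240/23 ≈ 10.4348
Rounded to 4 decimal places: z = 10.4348

Answer: 10.4348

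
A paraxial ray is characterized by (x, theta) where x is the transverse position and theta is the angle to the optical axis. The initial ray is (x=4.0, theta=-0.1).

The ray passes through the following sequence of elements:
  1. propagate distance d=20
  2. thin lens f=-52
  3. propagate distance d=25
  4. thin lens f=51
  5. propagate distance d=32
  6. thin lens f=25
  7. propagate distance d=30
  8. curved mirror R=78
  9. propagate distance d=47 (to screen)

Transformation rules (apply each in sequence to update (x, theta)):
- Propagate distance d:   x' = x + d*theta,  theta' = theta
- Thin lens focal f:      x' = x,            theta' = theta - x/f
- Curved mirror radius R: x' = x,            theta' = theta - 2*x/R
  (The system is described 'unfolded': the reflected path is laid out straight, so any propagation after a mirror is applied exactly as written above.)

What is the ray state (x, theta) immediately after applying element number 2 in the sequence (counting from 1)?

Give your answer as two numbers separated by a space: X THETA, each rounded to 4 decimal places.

Initial: x=4.0000 theta=-0.1000
After 1 (propagate distance d=20): x=2.0000 theta=-0.1000
After 2 (thin lens f=-52): x=2.0000 theta=-4/65 (≈-0.0615)
Rounded to 4 decimal places: x = 2.0000, theta = -0.0615

Answer: 2.0000 -0.0615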